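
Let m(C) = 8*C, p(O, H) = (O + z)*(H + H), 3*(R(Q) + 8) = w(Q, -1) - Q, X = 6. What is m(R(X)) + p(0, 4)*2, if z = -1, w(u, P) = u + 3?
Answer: -72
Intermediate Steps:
w(u, P) = 3 + u
R(Q) = -7 (R(Q) = -8 + ((3 + Q) - Q)/3 = -8 + (⅓)*3 = -8 + 1 = -7)
p(O, H) = 2*H*(-1 + O) (p(O, H) = (O - 1)*(H + H) = (-1 + O)*(2*H) = 2*H*(-1 + O))
m(R(X)) + p(0, 4)*2 = 8*(-7) + (2*4*(-1 + 0))*2 = -56 + (2*4*(-1))*2 = -56 - 8*2 = -56 - 16 = -72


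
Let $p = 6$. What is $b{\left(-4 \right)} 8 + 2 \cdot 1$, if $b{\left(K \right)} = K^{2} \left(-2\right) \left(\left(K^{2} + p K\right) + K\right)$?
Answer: $3074$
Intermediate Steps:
$b{\left(K \right)} = - 2 K^{2} \left(K^{2} + 7 K\right)$ ($b{\left(K \right)} = K^{2} \left(-2\right) \left(\left(K^{2} + 6 K\right) + K\right) = - 2 K^{2} \left(K^{2} + 7 K\right)$)
$b{\left(-4 \right)} 8 + 2 \cdot 1 = 2 \left(-4\right)^{3} \left(-7 - -4\right) 8 + 2 \cdot 1 = 2 \left(-64\right) \left(-7 + 4\right) 8 + 2 = 2 \left(-64\right) \left(-3\right) 8 + 2 = 384 \cdot 8 + 2 = 3072 + 2 = 3074$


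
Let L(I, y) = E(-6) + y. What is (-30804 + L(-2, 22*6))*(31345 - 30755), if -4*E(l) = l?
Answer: -18095595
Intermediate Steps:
E(l) = -l/4
L(I, y) = 3/2 + y (L(I, y) = -1/4*(-6) + y = 3/2 + y)
(-30804 + L(-2, 22*6))*(31345 - 30755) = (-30804 + (3/2 + 22*6))*(31345 - 30755) = (-30804 + (3/2 + 132))*590 = (-30804 + 267/2)*590 = -61341/2*590 = -18095595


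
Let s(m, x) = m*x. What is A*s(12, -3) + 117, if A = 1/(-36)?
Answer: 118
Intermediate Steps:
A = -1/36 ≈ -0.027778
A*s(12, -3) + 117 = -(-3)/3 + 117 = -1/36*(-36) + 117 = 1 + 117 = 118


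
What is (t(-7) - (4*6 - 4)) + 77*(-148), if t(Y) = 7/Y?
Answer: -11417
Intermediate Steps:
(t(-7) - (4*6 - 4)) + 77*(-148) = (7/(-7) - (4*6 - 4)) + 77*(-148) = (7*(-⅐) - (24 - 4)) - 11396 = (-1 - 1*20) - 11396 = (-1 - 20) - 11396 = -21 - 11396 = -11417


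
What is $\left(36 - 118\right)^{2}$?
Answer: $6724$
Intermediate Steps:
$\left(36 - 118\right)^{2} = \left(-82\right)^{2} = 6724$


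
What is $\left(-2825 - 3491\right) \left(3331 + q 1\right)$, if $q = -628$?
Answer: $-17072148$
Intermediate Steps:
$\left(-2825 - 3491\right) \left(3331 + q 1\right) = \left(-2825 - 3491\right) \left(3331 - 628\right) = - 6316 \left(3331 - 628\right) = \left(-6316\right) 2703 = -17072148$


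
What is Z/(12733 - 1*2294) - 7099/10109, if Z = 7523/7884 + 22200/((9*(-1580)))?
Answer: -4196363034553/5975140418676 ≈ -0.70230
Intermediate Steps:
Z = -378043/622836 (Z = 7523*(1/7884) + 22200/(-14220) = 7523/7884 + 22200*(-1/14220) = 7523/7884 - 370/237 = -378043/622836 ≈ -0.60697)
Z/(12733 - 1*2294) - 7099/10109 = -378043/(622836*(12733 - 1*2294)) - 7099/10109 = -378043/(622836*(12733 - 2294)) - 7099*1/10109 = -378043/622836/10439 - 7099/10109 = -378043/622836*1/10439 - 7099/10109 = -378043/6501785004 - 7099/10109 = -4196363034553/5975140418676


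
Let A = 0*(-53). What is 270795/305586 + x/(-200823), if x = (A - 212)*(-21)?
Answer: 841609451/974106306 ≈ 0.86398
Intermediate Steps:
A = 0
x = 4452 (x = (0 - 212)*(-21) = -212*(-21) = 4452)
270795/305586 + x/(-200823) = 270795/305586 + 4452/(-200823) = 270795*(1/305586) + 4452*(-1/200823) = 90265/101862 - 212/9563 = 841609451/974106306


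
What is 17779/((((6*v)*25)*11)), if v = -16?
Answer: -17779/26400 ≈ -0.67345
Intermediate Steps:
17779/((((6*v)*25)*11)) = 17779/((((6*(-16))*25)*11)) = 17779/((-96*25*11)) = 17779/((-2400*11)) = 17779/(-26400) = 17779*(-1/26400) = -17779/26400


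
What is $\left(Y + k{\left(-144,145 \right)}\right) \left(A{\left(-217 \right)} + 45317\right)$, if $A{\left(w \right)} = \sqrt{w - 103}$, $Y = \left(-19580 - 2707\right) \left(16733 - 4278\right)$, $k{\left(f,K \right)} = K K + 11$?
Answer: $-12578347350033 - 2220508392 i \sqrt{5} \approx -1.2578 \cdot 10^{13} - 4.9652 \cdot 10^{9} i$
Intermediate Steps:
$k{\left(f,K \right)} = 11 + K^{2}$ ($k{\left(f,K \right)} = K^{2} + 11 = 11 + K^{2}$)
$Y = -277584585$ ($Y = \left(-22287\right) 12455 = -277584585$)
$A{\left(w \right)} = \sqrt{-103 + w}$
$\left(Y + k{\left(-144,145 \right)}\right) \left(A{\left(-217 \right)} + 45317\right) = \left(-277584585 + \left(11 + 145^{2}\right)\right) \left(\sqrt{-103 - 217} + 45317\right) = \left(-277584585 + \left(11 + 21025\right)\right) \left(\sqrt{-320} + 45317\right) = \left(-277584585 + 21036\right) \left(8 i \sqrt{5} + 45317\right) = - 277563549 \left(45317 + 8 i \sqrt{5}\right) = -12578347350033 - 2220508392 i \sqrt{5}$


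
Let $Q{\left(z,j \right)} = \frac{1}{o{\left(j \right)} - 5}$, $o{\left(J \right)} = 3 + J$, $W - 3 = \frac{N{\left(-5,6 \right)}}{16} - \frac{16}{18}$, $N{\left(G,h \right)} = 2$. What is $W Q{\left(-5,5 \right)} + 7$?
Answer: $\frac{1673}{216} \approx 7.7454$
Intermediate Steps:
$W = \frac{161}{72}$ ($W = 3 + \left(\frac{2}{16} - \frac{16}{18}\right) = 3 + \left(2 \cdot \frac{1}{16} - \frac{8}{9}\right) = 3 + \left(\frac{1}{8} - \frac{8}{9}\right) = 3 - \frac{55}{72} = \frac{161}{72} \approx 2.2361$)
$Q{\left(z,j \right)} = \frac{1}{-2 + j}$ ($Q{\left(z,j \right)} = \frac{1}{\left(3 + j\right) - 5} = \frac{1}{-2 + j}$)
$W Q{\left(-5,5 \right)} + 7 = \frac{161}{72 \left(-2 + 5\right)} + 7 = \frac{161}{72 \cdot 3} + 7 = \frac{161}{72} \cdot \frac{1}{3} + 7 = \frac{161}{216} + 7 = \frac{1673}{216}$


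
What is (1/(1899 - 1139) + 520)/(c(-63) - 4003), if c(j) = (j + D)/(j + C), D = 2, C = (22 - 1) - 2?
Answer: -4347211/33453490 ≈ -0.12995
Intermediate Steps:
C = 19 (C = 21 - 2 = 19)
c(j) = (2 + j)/(19 + j) (c(j) = (j + 2)/(j + 19) = (2 + j)/(19 + j))
(1/(1899 - 1139) + 520)/(c(-63) - 4003) = (1/(1899 - 1139) + 520)/((2 - 63)/(19 - 63) - 4003) = (1/760 + 520)/(-61/(-44) - 4003) = (1/760 + 520)/(-1/44*(-61) - 4003) = 395201/(760*(61/44 - 4003)) = 395201/(760*(-176071/44)) = (395201/760)*(-44/176071) = -4347211/33453490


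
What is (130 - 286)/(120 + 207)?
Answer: -52/109 ≈ -0.47706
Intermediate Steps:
(130 - 286)/(120 + 207) = -156/327 = -156*1/327 = -52/109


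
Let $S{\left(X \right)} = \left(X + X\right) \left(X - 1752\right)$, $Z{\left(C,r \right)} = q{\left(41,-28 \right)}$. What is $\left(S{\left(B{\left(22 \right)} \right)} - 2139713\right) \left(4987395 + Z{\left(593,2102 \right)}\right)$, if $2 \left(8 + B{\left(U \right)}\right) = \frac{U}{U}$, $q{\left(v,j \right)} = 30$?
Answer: $- \frac{21080054989425}{2} \approx -1.054 \cdot 10^{13}$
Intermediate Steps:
$Z{\left(C,r \right)} = 30$
$B{\left(U \right)} = - \frac{15}{2}$ ($B{\left(U \right)} = -8 + \frac{U \frac{1}{U}}{2} = -8 + \frac{1}{2} \cdot 1 = -8 + \frac{1}{2} = - \frac{15}{2}$)
$S{\left(X \right)} = 2 X \left(-1752 + X\right)$
$\left(S{\left(B{\left(22 \right)} \right)} - 2139713\right) \left(4987395 + Z{\left(593,2102 \right)}\right) = \left(2 \left(- \frac{15}{2}\right) \left(-1752 - \frac{15}{2}\right) - 2139713\right) \left(4987395 + 30\right) = \left(2 \left(- \frac{15}{2}\right) \left(- \frac{3519}{2}\right) - 2139713\right) 4987425 = \left(\frac{52785}{2} - 2139713\right) 4987425 = \left(- \frac{4226641}{2}\right) 4987425 = - \frac{21080054989425}{2}$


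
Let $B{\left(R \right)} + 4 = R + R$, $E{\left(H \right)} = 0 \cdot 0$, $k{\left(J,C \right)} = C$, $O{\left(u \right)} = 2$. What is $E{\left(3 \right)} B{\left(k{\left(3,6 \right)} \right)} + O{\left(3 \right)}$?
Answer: $2$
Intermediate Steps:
$E{\left(H \right)} = 0$
$B{\left(R \right)} = -4 + 2 R$ ($B{\left(R \right)} = -4 + \left(R + R\right) = -4 + 2 R$)
$E{\left(3 \right)} B{\left(k{\left(3,6 \right)} \right)} + O{\left(3 \right)} = 0 \left(-4 + 2 \cdot 6\right) + 2 = 0 \left(-4 + 12\right) + 2 = 0 \cdot 8 + 2 = 0 + 2 = 2$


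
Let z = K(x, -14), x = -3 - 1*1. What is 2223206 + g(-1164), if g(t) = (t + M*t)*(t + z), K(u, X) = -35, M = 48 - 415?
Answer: -508579570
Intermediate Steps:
x = -4 (x = -3 - 1 = -4)
M = -367
z = -35
g(t) = -366*t*(-35 + t) (g(t) = (t - 367*t)*(t - 35) = (-366*t)*(-35 + t) = -366*t*(-35 + t))
2223206 + g(-1164) = 2223206 + 366*(-1164)*(35 - 1*(-1164)) = 2223206 + 366*(-1164)*(35 + 1164) = 2223206 + 366*(-1164)*1199 = 2223206 - 510802776 = -508579570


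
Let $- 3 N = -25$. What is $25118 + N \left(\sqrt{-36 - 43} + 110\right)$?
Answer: $\frac{78104}{3} + \frac{25 i \sqrt{79}}{3} \approx 26035.0 + 74.068 i$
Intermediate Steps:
$N = \frac{25}{3}$ ($N = \left(- \frac{1}{3}\right) \left(-25\right) = \frac{25}{3} \approx 8.3333$)
$25118 + N \left(\sqrt{-36 - 43} + 110\right) = 25118 + \frac{25 \left(\sqrt{-36 - 43} + 110\right)}{3} = 25118 + \frac{25 \left(\sqrt{-79} + 110\right)}{3} = 25118 + \frac{25 \left(i \sqrt{79} + 110\right)}{3} = 25118 + \frac{25 \left(110 + i \sqrt{79}\right)}{3} = 25118 + \left(\frac{2750}{3} + \frac{25 i \sqrt{79}}{3}\right) = \frac{78104}{3} + \frac{25 i \sqrt{79}}{3}$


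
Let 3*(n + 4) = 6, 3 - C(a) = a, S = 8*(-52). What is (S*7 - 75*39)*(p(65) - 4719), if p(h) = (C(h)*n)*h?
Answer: -19501417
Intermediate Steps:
S = -416
C(a) = 3 - a
n = -2 (n = -4 + (⅓)*6 = -4 + 2 = -2)
p(h) = h*(-6 + 2*h) (p(h) = ((3 - h)*(-2))*h = (-6 + 2*h)*h = h*(-6 + 2*h))
(S*7 - 75*39)*(p(65) - 4719) = (-416*7 - 75*39)*(2*65*(-3 + 65) - 4719) = (-2912 - 2925)*(2*65*62 - 4719) = -5837*(8060 - 4719) = -5837*3341 = -19501417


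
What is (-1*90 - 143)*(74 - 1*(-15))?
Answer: -20737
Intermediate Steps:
(-1*90 - 143)*(74 - 1*(-15)) = (-90 - 143)*(74 + 15) = -233*89 = -20737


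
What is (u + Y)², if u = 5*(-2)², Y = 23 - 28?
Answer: 225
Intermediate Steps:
Y = -5
u = 20 (u = 5*4 = 20)
(u + Y)² = (20 - 5)² = 15² = 225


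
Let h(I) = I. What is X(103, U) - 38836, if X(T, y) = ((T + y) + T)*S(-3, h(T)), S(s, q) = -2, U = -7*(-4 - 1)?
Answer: -39318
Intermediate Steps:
U = 35 (U = -7*(-5) = 35)
X(T, y) = -4*T - 2*y (X(T, y) = ((T + y) + T)*(-2) = (y + 2*T)*(-2) = -4*T - 2*y)
X(103, U) - 38836 = (-4*103 - 2*35) - 38836 = (-412 - 70) - 38836 = -482 - 38836 = -39318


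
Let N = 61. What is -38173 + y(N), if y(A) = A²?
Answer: -34452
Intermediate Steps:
-38173 + y(N) = -38173 + 61² = -38173 + 3721 = -34452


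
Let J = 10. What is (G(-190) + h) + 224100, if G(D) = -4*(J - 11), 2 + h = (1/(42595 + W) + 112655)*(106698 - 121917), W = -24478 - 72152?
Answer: -92630706038786/54035 ≈ -1.7143e+9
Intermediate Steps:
W = -96630
h = -92642815498426/54035 (h = -2 + (1/(42595 - 96630) + 112655)*(106698 - 121917) = -2 + (1/(-54035) + 112655)*(-15219) = -2 + (-1/54035 + 112655)*(-15219) = -2 + (6087312924/54035)*(-15219) = -2 - 92642815390356/54035 = -92642815498426/54035 ≈ -1.7145e+9)
G(D) = 4 (G(D) = -4*(10 - 11) = -4*(-1) = 4)
(G(-190) + h) + 224100 = (4 - 92642815498426/54035) + 224100 = -92642815282286/54035 + 224100 = -92630706038786/54035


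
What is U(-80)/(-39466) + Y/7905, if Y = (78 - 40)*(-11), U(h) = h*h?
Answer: -33544394/155989365 ≈ -0.21504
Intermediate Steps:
U(h) = h²
Y = -418 (Y = 38*(-11) = -418)
U(-80)/(-39466) + Y/7905 = (-80)²/(-39466) - 418/7905 = 6400*(-1/39466) - 418*1/7905 = -3200/19733 - 418/7905 = -33544394/155989365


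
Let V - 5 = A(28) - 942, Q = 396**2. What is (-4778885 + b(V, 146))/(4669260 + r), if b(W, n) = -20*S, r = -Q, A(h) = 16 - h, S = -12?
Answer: -4778645/4512444 ≈ -1.0590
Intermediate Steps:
Q = 156816
V = -949 (V = 5 + ((16 - 1*28) - 942) = 5 + ((16 - 28) - 942) = 5 + (-12 - 942) = 5 - 954 = -949)
r = -156816 (r = -1*156816 = -156816)
b(W, n) = 240 (b(W, n) = -20*(-12) = 240)
(-4778885 + b(V, 146))/(4669260 + r) = (-4778885 + 240)/(4669260 - 156816) = -4778645/4512444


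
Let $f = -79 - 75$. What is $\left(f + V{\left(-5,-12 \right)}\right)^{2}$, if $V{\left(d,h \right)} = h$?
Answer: $27556$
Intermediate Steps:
$f = -154$
$\left(f + V{\left(-5,-12 \right)}\right)^{2} = \left(-154 - 12\right)^{2} = \left(-166\right)^{2} = 27556$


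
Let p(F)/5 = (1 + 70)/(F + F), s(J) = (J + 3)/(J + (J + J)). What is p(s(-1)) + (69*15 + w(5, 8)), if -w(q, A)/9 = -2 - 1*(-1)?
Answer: 3111/4 ≈ 777.75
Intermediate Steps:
w(q, A) = 9 (w(q, A) = -9*(-2 - 1*(-1)) = -9*(-2 + 1) = -9*(-1) = 9)
s(J) = (3 + J)/(3*J) (s(J) = (3 + J)/(J + 2*J) = (3 + J)/((3*J)) = (3 + J)*(1/(3*J)) = (3 + J)/(3*J))
p(F) = 355/(2*F) (p(F) = 5*((1 + 70)/(F + F)) = 5*(71/((2*F))) = 5*(71*(1/(2*F))) = 5*(71/(2*F)) = 355/(2*F))
p(s(-1)) + (69*15 + w(5, 8)) = 355/(2*(((1/3)*(3 - 1)/(-1)))) + (69*15 + 9) = 355/(2*(((1/3)*(-1)*2))) + (1035 + 9) = 355/(2*(-2/3)) + 1044 = (355/2)*(-3/2) + 1044 = -1065/4 + 1044 = 3111/4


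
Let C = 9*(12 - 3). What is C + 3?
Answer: 84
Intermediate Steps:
C = 81 (C = 9*9 = 81)
C + 3 = 81 + 3 = 84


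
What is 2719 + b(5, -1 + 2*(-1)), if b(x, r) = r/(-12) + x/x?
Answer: 10881/4 ≈ 2720.3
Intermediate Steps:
b(x, r) = 1 - r/12 (b(x, r) = r*(-1/12) + 1 = -r/12 + 1 = 1 - r/12)
2719 + b(5, -1 + 2*(-1)) = 2719 + (1 - (-1 + 2*(-1))/12) = 2719 + (1 - (-1 - 2)/12) = 2719 + (1 - 1/12*(-3)) = 2719 + (1 + 1/4) = 2719 + 5/4 = 10881/4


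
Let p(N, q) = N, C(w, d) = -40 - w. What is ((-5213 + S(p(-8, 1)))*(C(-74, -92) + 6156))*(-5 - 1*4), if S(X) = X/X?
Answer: 290360520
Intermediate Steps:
S(X) = 1
((-5213 + S(p(-8, 1)))*(C(-74, -92) + 6156))*(-5 - 1*4) = ((-5213 + 1)*((-40 - 1*(-74)) + 6156))*(-5 - 1*4) = (-5212*((-40 + 74) + 6156))*(-5 - 4) = -5212*(34 + 6156)*(-9) = -5212*6190*(-9) = -32262280*(-9) = 290360520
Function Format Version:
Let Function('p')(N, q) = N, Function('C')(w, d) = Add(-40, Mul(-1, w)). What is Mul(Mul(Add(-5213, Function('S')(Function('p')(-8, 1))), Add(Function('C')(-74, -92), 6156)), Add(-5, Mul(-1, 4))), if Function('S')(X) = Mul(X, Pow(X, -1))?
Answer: 290360520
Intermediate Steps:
Function('S')(X) = 1
Mul(Mul(Add(-5213, Function('S')(Function('p')(-8, 1))), Add(Function('C')(-74, -92), 6156)), Add(-5, Mul(-1, 4))) = Mul(Mul(Add(-5213, 1), Add(Add(-40, Mul(-1, -74)), 6156)), Add(-5, Mul(-1, 4))) = Mul(Mul(-5212, Add(Add(-40, 74), 6156)), Add(-5, -4)) = Mul(Mul(-5212, Add(34, 6156)), -9) = Mul(Mul(-5212, 6190), -9) = Mul(-32262280, -9) = 290360520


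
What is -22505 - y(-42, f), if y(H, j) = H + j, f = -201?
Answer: -22262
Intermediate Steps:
-22505 - y(-42, f) = -22505 - (-42 - 201) = -22505 - 1*(-243) = -22505 + 243 = -22262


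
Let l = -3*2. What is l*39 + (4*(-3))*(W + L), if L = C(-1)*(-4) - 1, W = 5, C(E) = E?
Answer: -330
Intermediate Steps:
L = 3 (L = -1*(-4) - 1 = 4 - 1 = 3)
l = -6
l*39 + (4*(-3))*(W + L) = -6*39 + (4*(-3))*(5 + 3) = -234 - 12*8 = -234 - 96 = -330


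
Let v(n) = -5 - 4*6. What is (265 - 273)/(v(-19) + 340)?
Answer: -8/311 ≈ -0.025723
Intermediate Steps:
v(n) = -29 (v(n) = -5 - 24 = -29)
(265 - 273)/(v(-19) + 340) = (265 - 273)/(-29 + 340) = -8/311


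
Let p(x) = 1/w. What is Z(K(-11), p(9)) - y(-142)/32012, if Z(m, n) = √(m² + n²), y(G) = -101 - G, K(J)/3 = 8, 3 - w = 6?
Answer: -41/32012 + √5185/3 ≈ 24.001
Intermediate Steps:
w = -3 (w = 3 - 1*6 = 3 - 6 = -3)
K(J) = 24 (K(J) = 3*8 = 24)
p(x) = -⅓ (p(x) = 1/(-3) = -⅓)
Z(K(-11), p(9)) - y(-142)/32012 = √(24² + (-⅓)²) - (-101 - 1*(-142))/32012 = √(576 + ⅑) - (-101 + 142)/32012 = √(5185/9) - 41/32012 = √5185/3 - 1*41/32012 = √5185/3 - 41/32012 = -41/32012 + √5185/3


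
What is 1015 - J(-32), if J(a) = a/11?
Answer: 11197/11 ≈ 1017.9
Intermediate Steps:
J(a) = a/11 (J(a) = a*(1/11) = a/11)
1015 - J(-32) = 1015 - (-32)/11 = 1015 - 1*(-32/11) = 1015 + 32/11 = 11197/11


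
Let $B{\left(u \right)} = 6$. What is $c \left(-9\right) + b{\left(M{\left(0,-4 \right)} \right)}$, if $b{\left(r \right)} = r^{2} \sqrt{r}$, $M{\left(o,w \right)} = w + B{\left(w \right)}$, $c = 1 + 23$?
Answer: $-216 + 4 \sqrt{2} \approx -210.34$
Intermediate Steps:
$c = 24$
$M{\left(o,w \right)} = 6 + w$ ($M{\left(o,w \right)} = w + 6 = 6 + w$)
$b{\left(r \right)} = r^{\frac{5}{2}}$
$c \left(-9\right) + b{\left(M{\left(0,-4 \right)} \right)} = 24 \left(-9\right) + \left(6 - 4\right)^{\frac{5}{2}} = -216 + 2^{\frac{5}{2}} = -216 + 4 \sqrt{2}$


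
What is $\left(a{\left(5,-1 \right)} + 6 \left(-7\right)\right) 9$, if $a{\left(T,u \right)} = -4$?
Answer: $-414$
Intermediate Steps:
$\left(a{\left(5,-1 \right)} + 6 \left(-7\right)\right) 9 = \left(-4 + 6 \left(-7\right)\right) 9 = \left(-4 - 42\right) 9 = \left(-46\right) 9 = -414$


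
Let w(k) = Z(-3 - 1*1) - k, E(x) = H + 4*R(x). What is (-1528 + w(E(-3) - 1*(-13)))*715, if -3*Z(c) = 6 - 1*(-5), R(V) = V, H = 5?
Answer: -3298295/3 ≈ -1.0994e+6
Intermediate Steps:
E(x) = 5 + 4*x
Z(c) = -11/3 (Z(c) = -(6 - 1*(-5))/3 = -(6 + 5)/3 = -⅓*11 = -11/3)
w(k) = -11/3 - k
(-1528 + w(E(-3) - 1*(-13)))*715 = (-1528 + (-11/3 - ((5 + 4*(-3)) - 1*(-13))))*715 = (-1528 + (-11/3 - ((5 - 12) + 13)))*715 = (-1528 + (-11/3 - (-7 + 13)))*715 = (-1528 + (-11/3 - 1*6))*715 = (-1528 + (-11/3 - 6))*715 = (-1528 - 29/3)*715 = -4613/3*715 = -3298295/3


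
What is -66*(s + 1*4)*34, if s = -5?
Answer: 2244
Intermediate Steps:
-66*(s + 1*4)*34 = -66*(-5 + 1*4)*34 = -66*(-5 + 4)*34 = -66*(-1)*34 = 66*34 = 2244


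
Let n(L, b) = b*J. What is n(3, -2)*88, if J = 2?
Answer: -352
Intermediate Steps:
n(L, b) = 2*b (n(L, b) = b*2 = 2*b)
n(3, -2)*88 = (2*(-2))*88 = -4*88 = -352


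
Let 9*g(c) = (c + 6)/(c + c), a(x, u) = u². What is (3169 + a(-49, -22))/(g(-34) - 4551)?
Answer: -558909/696296 ≈ -0.80269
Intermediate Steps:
g(c) = (6 + c)/(18*c) (g(c) = ((c + 6)/(c + c))/9 = ((6 + c)/((2*c)))/9 = ((6 + c)*(1/(2*c)))/9 = ((6 + c)/(2*c))/9 = (6 + c)/(18*c))
(3169 + a(-49, -22))/(g(-34) - 4551) = (3169 + (-22)²)/((1/18)*(6 - 34)/(-34) - 4551) = (3169 + 484)/((1/18)*(-1/34)*(-28) - 4551) = 3653/(7/153 - 4551) = 3653/(-696296/153) = 3653*(-153/696296) = -558909/696296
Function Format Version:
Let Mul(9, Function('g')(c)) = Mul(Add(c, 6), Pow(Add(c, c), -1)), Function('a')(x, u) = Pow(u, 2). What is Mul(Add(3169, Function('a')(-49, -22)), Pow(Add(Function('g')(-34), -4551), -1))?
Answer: Rational(-558909, 696296) ≈ -0.80269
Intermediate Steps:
Function('g')(c) = Mul(Rational(1, 18), Pow(c, -1), Add(6, c)) (Function('g')(c) = Mul(Rational(1, 9), Mul(Add(c, 6), Pow(Add(c, c), -1))) = Mul(Rational(1, 9), Mul(Add(6, c), Pow(Mul(2, c), -1))) = Mul(Rational(1, 9), Mul(Add(6, c), Mul(Rational(1, 2), Pow(c, -1)))) = Mul(Rational(1, 9), Mul(Rational(1, 2), Pow(c, -1), Add(6, c))) = Mul(Rational(1, 18), Pow(c, -1), Add(6, c)))
Mul(Add(3169, Function('a')(-49, -22)), Pow(Add(Function('g')(-34), -4551), -1)) = Mul(Add(3169, Pow(-22, 2)), Pow(Add(Mul(Rational(1, 18), Pow(-34, -1), Add(6, -34)), -4551), -1)) = Mul(Add(3169, 484), Pow(Add(Mul(Rational(1, 18), Rational(-1, 34), -28), -4551), -1)) = Mul(3653, Pow(Add(Rational(7, 153), -4551), -1)) = Mul(3653, Pow(Rational(-696296, 153), -1)) = Mul(3653, Rational(-153, 696296)) = Rational(-558909, 696296)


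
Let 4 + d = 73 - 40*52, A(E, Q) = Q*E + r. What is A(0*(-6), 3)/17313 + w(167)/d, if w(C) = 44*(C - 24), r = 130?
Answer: -108671966/34816443 ≈ -3.1213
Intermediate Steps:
A(E, Q) = 130 + E*Q (A(E, Q) = Q*E + 130 = E*Q + 130 = 130 + E*Q)
d = -2011 (d = -4 + (73 - 40*52) = -4 + (73 - 2080) = -4 - 2007 = -2011)
w(C) = -1056 + 44*C (w(C) = 44*(-24 + C) = -1056 + 44*C)
A(0*(-6), 3)/17313 + w(167)/d = (130 + (0*(-6))*3)/17313 + (-1056 + 44*167)/(-2011) = (130 + 0*3)*(1/17313) + (-1056 + 7348)*(-1/2011) = (130 + 0)*(1/17313) + 6292*(-1/2011) = 130*(1/17313) - 6292/2011 = 130/17313 - 6292/2011 = -108671966/34816443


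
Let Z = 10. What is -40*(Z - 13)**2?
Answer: -360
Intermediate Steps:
-40*(Z - 13)**2 = -40*(10 - 13)**2 = -40*(-3)**2 = -40*9 = -360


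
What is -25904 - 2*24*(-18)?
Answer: -25040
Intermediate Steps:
-25904 - 2*24*(-18) = -25904 - 48*(-18) = -25904 + 864 = -25040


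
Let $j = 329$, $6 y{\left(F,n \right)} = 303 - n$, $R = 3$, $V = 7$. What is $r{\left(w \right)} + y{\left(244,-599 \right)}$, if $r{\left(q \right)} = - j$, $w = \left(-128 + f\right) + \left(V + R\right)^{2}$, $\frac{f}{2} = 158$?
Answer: $- \frac{536}{3} \approx -178.67$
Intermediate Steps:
$f = 316$ ($f = 2 \cdot 158 = 316$)
$y{\left(F,n \right)} = \frac{101}{2} - \frac{n}{6}$ ($y{\left(F,n \right)} = \frac{303 - n}{6} = \frac{101}{2} - \frac{n}{6}$)
$w = 288$ ($w = \left(-128 + 316\right) + \left(7 + 3\right)^{2} = 188 + 10^{2} = 188 + 100 = 288$)
$r{\left(q \right)} = -329$ ($r{\left(q \right)} = \left(-1\right) 329 = -329$)
$r{\left(w \right)} + y{\left(244,-599 \right)} = -329 + \left(\frac{101}{2} - - \frac{599}{6}\right) = -329 + \left(\frac{101}{2} + \frac{599}{6}\right) = -329 + \frac{451}{3} = - \frac{536}{3}$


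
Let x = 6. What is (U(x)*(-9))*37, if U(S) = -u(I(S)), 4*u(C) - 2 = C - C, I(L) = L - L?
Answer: 333/2 ≈ 166.50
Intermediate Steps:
I(L) = 0
u(C) = 1/2 (u(C) = 1/2 + (C - C)/4 = 1/2 + (1/4)*0 = 1/2 + 0 = 1/2)
U(S) = -1/2 (U(S) = -1*1/2 = -1/2)
(U(x)*(-9))*37 = -1/2*(-9)*37 = (9/2)*37 = 333/2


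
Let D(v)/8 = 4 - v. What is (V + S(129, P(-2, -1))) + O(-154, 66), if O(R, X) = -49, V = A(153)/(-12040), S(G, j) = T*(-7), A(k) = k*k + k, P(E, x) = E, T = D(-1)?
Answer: -284623/860 ≈ -330.96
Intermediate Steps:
D(v) = 32 - 8*v (D(v) = 8*(4 - v) = 32 - 8*v)
T = 40 (T = 32 - 8*(-1) = 32 + 8 = 40)
A(k) = k + k**2 (A(k) = k**2 + k = k + k**2)
S(G, j) = -280 (S(G, j) = 40*(-7) = -280)
V = -1683/860 (V = (153*(1 + 153))/(-12040) = (153*154)*(-1/12040) = 23562*(-1/12040) = -1683/860 ≈ -1.9570)
(V + S(129, P(-2, -1))) + O(-154, 66) = (-1683/860 - 280) - 49 = -242483/860 - 49 = -284623/860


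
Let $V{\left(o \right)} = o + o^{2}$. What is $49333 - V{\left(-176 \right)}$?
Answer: $18533$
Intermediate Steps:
$49333 - V{\left(-176 \right)} = 49333 - - 176 \left(1 - 176\right) = 49333 - \left(-176\right) \left(-175\right) = 49333 - 30800 = 18533$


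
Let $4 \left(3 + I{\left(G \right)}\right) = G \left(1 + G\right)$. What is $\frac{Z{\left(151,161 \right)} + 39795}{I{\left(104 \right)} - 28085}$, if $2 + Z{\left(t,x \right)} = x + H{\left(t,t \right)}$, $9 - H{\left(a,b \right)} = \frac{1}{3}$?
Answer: $- \frac{59944}{38037} \approx -1.5759$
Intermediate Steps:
$I{\left(G \right)} = -3 + \frac{G \left(1 + G\right)}{4}$
$H{\left(a,b \right)} = \frac{26}{3}$ ($H{\left(a,b \right)} = 9 - \frac{1}{3} = \frac{26}{3}$)
$Z{\left(t,x \right)} = \frac{20}{3} + x$ ($Z{\left(t,x \right)} = -2 + \left(x + \frac{26}{3}\right) = -2 + \left(\frac{26}{3} + x\right) = \frac{20}{3} + x$)
$\frac{Z{\left(151,161 \right)} + 39795}{I{\left(104 \right)} - 28085} = \frac{\left(\frac{20}{3} + 161\right) + 39795}{\left(-3 + \frac{1}{4} \cdot 104 + \frac{104^{2}}{4}\right) - 28085} = \frac{\frac{503}{3} + 39795}{\left(-3 + 26 + \frac{1}{4} \cdot 10816\right) - 28085} = \frac{119888}{3 \left(\left(-3 + 26 + 2704\right) - 28085\right)} = \frac{119888}{3 \left(2727 - 28085\right)} = \frac{119888}{3 \left(-25358\right)} = \frac{119888}{3} \left(- \frac{1}{25358}\right) = - \frac{59944}{38037}$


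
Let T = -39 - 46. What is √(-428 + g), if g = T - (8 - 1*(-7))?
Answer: 4*I*√33 ≈ 22.978*I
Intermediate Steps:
T = -85
g = -100 (g = -85 - (8 - 1*(-7)) = -85 - (8 + 7) = -85 - 1*15 = -85 - 15 = -100)
√(-428 + g) = √(-428 - 100) = √(-528) = 4*I*√33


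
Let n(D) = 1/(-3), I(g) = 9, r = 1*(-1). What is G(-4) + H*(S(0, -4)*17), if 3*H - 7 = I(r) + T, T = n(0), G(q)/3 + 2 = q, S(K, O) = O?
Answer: -3358/9 ≈ -373.11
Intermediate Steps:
r = -1
G(q) = -6 + 3*q
n(D) = -⅓
T = -⅓ ≈ -0.33333
H = 47/9 (H = 7/3 + (9 - ⅓)/3 = 7/3 + (⅓)*(26/3) = 7/3 + 26/9 = 47/9 ≈ 5.2222)
G(-4) + H*(S(0, -4)*17) = (-6 + 3*(-4)) + 47*(-4*17)/9 = (-6 - 12) + (47/9)*(-68) = -18 - 3196/9 = -3358/9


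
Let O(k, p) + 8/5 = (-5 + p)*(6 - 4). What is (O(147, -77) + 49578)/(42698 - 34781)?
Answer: 82354/13195 ≈ 6.2413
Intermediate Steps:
O(k, p) = -58/5 + 2*p (O(k, p) = -8/5 + (-5 + p)*(6 - 4) = -8/5 + (-5 + p)*2 = -8/5 + (-10 + 2*p) = -58/5 + 2*p)
(O(147, -77) + 49578)/(42698 - 34781) = ((-58/5 + 2*(-77)) + 49578)/(42698 - 34781) = ((-58/5 - 154) + 49578)/7917 = (-828/5 + 49578)*(1/7917) = (247062/5)*(1/7917) = 82354/13195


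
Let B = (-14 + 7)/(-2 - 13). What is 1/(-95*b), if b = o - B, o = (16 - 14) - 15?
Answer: 3/3838 ≈ 0.00078166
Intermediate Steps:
B = 7/15 (B = -7/(-15) = -7*(-1/15) = 7/15 ≈ 0.46667)
o = -13 (o = 2 - 15 = -13)
b = -202/15 (b = -13 - 1*7/15 = -13 - 7/15 = -202/15 ≈ -13.467)
1/(-95*b) = 1/(-95*(-202/15)) = 1/(3838/3) = 3/3838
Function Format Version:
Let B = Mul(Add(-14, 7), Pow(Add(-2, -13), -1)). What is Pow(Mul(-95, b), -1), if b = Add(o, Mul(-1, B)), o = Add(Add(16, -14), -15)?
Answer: Rational(3, 3838) ≈ 0.00078166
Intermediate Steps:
B = Rational(7, 15) (B = Mul(-7, Pow(-15, -1)) = Mul(-7, Rational(-1, 15)) = Rational(7, 15) ≈ 0.46667)
o = -13 (o = Add(2, -15) = -13)
b = Rational(-202, 15) (b = Add(-13, Mul(-1, Rational(7, 15))) = Add(-13, Rational(-7, 15)) = Rational(-202, 15) ≈ -13.467)
Pow(Mul(-95, b), -1) = Pow(Mul(-95, Rational(-202, 15)), -1) = Pow(Rational(3838, 3), -1) = Rational(3, 3838)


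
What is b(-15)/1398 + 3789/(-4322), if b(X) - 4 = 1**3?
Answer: -1318853/1510539 ≈ -0.87310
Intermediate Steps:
b(X) = 5 (b(X) = 4 + 1**3 = 4 + 1 = 5)
b(-15)/1398 + 3789/(-4322) = 5/1398 + 3789/(-4322) = 5*(1/1398) + 3789*(-1/4322) = 5/1398 - 3789/4322 = -1318853/1510539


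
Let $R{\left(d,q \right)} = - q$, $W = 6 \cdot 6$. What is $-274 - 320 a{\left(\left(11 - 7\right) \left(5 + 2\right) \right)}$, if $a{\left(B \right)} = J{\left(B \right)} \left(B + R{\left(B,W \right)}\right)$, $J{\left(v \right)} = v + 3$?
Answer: $79086$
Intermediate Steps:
$W = 36$
$J{\left(v \right)} = 3 + v$
$a{\left(B \right)} = \left(-36 + B\right) \left(3 + B\right)$ ($a{\left(B \right)} = \left(3 + B\right) \left(B - 36\right) = \left(3 + B\right) \left(-36 + B\right) = \left(-36 + B\right) \left(3 + B\right)$)
$-274 - 320 a{\left(\left(11 - 7\right) \left(5 + 2\right) \right)} = -274 - 320 \left(-36 + \left(11 - 7\right) \left(5 + 2\right)\right) \left(3 + \left(11 - 7\right) \left(5 + 2\right)\right) = -274 - 320 \left(-36 + 4 \cdot 7\right) \left(3 + 4 \cdot 7\right) = -274 - 320 \left(-36 + 28\right) \left(3 + 28\right) = -274 - 320 \left(\left(-8\right) 31\right) = -274 - -79360 = -274 + 79360 = 79086$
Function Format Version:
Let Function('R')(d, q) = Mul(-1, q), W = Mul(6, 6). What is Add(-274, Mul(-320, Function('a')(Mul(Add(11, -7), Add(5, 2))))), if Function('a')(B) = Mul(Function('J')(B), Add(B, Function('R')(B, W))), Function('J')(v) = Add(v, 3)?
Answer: 79086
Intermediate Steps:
W = 36
Function('J')(v) = Add(3, v)
Function('a')(B) = Mul(Add(-36, B), Add(3, B)) (Function('a')(B) = Mul(Add(3, B), Add(B, Mul(-1, 36))) = Mul(Add(3, B), Add(B, -36)) = Mul(Add(3, B), Add(-36, B)) = Mul(Add(-36, B), Add(3, B)))
Add(-274, Mul(-320, Function('a')(Mul(Add(11, -7), Add(5, 2))))) = Add(-274, Mul(-320, Mul(Add(-36, Mul(Add(11, -7), Add(5, 2))), Add(3, Mul(Add(11, -7), Add(5, 2)))))) = Add(-274, Mul(-320, Mul(Add(-36, Mul(4, 7)), Add(3, Mul(4, 7))))) = Add(-274, Mul(-320, Mul(Add(-36, 28), Add(3, 28)))) = Add(-274, Mul(-320, Mul(-8, 31))) = Add(-274, Mul(-320, -248)) = Add(-274, 79360) = 79086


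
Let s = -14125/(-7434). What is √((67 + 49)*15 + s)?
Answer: √10696109410/2478 ≈ 41.736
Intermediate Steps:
s = 14125/7434 (s = -14125*(-1/7434) = 14125/7434 ≈ 1.9001)
√((67 + 49)*15 + s) = √((67 + 49)*15 + 14125/7434) = √(116*15 + 14125/7434) = √(1740 + 14125/7434) = √(12949285/7434) = √10696109410/2478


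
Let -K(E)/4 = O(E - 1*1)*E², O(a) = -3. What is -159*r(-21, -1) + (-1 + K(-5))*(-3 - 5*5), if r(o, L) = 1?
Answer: -8531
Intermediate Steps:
K(E) = 12*E² (K(E) = -(-12)*E² = 12*E²)
-159*r(-21, -1) + (-1 + K(-5))*(-3 - 5*5) = -159*1 + (-1 + 12*(-5)²)*(-3 - 5*5) = -159 + (-1 + 12*25)*(-3 - 25) = -159 + (-1 + 300)*(-28) = -159 + 299*(-28) = -159 - 8372 = -8531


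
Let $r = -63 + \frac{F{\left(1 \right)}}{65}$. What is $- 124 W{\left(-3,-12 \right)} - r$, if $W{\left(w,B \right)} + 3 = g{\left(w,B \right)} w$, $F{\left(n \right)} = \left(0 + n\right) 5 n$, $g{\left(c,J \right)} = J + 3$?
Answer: $- \frac{37870}{13} \approx -2913.1$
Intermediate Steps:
$g{\left(c,J \right)} = 3 + J$
$F{\left(n \right)} = 5 n^{2}$ ($F{\left(n \right)} = n 5 n = 5 n n = 5 n^{2}$)
$W{\left(w,B \right)} = -3 + w \left(3 + B\right)$ ($W{\left(w,B \right)} = -3 + \left(3 + B\right) w = -3 + w \left(3 + B\right)$)
$r = - \frac{818}{13}$ ($r = -63 + \frac{5 \cdot 1^{2}}{65} = -63 + \frac{5 \cdot 1}{65} = -63 + \frac{1}{65} \cdot 5 = -63 + \frac{1}{13} = - \frac{818}{13} \approx -62.923$)
$- 124 W{\left(-3,-12 \right)} - r = - 124 \left(-3 - 3 \left(3 - 12\right)\right) - - \frac{818}{13} = - 124 \left(-3 - -27\right) + \frac{818}{13} = - 124 \left(-3 + 27\right) + \frac{818}{13} = \left(-124\right) 24 + \frac{818}{13} = -2976 + \frac{818}{13} = - \frac{37870}{13}$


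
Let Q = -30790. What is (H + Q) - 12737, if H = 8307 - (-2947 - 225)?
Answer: -32048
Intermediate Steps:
H = 11479 (H = 8307 - 1*(-3172) = 8307 + 3172 = 11479)
(H + Q) - 12737 = (11479 - 30790) - 12737 = -19311 - 12737 = -32048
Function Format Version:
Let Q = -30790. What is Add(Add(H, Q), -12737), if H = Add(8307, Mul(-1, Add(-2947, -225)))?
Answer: -32048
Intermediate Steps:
H = 11479 (H = Add(8307, Mul(-1, -3172)) = Add(8307, 3172) = 11479)
Add(Add(H, Q), -12737) = Add(Add(11479, -30790), -12737) = Add(-19311, -12737) = -32048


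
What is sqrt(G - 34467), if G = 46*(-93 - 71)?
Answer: I*sqrt(42011) ≈ 204.97*I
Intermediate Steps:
G = -7544 (G = 46*(-164) = -7544)
sqrt(G - 34467) = sqrt(-7544 - 34467) = sqrt(-42011) = I*sqrt(42011)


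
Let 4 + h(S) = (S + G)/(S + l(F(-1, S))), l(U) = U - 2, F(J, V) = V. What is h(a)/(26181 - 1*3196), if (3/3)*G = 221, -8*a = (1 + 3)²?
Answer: -81/45970 ≈ -0.0017620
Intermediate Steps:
a = -2 (a = -(1 + 3)²/8 = -⅛*4² = -⅛*16 = -2)
G = 221
l(U) = -2 + U
h(S) = -4 + (221 + S)/(-2 + 2*S) (h(S) = -4 + (S + 221)/(S + (-2 + S)) = -4 + (221 + S)/(-2 + 2*S))
h(a)/(26181 - 1*3196) = ((229 - 7*(-2))/(2*(-1 - 2)))/(26181 - 1*3196) = ((½)*(229 + 14)/(-3))/(26181 - 3196) = ((½)*(-⅓)*243)/22985 = -81/2*1/22985 = -81/45970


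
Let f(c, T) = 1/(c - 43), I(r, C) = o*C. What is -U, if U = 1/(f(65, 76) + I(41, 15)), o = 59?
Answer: -22/19471 ≈ -0.0011299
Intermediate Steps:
I(r, C) = 59*C
f(c, T) = 1/(-43 + c)
U = 22/19471 (U = 1/(1/(-43 + 65) + 59*15) = 1/(1/22 + 885) = 1/(19471/22) = 22/19471 ≈ 0.0011299)
-U = -1*22/19471 = -22/19471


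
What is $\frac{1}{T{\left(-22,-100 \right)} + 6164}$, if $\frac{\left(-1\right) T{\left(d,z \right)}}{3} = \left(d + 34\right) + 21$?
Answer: $\frac{1}{6065} \approx 0.00016488$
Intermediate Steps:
$T{\left(d,z \right)} = -165 - 3 d$ ($T{\left(d,z \right)} = - 3 \left(\left(d + 34\right) + 21\right) = - 3 \left(\left(34 + d\right) + 21\right) = - 3 \left(55 + d\right) = -165 - 3 d$)
$\frac{1}{T{\left(-22,-100 \right)} + 6164} = \frac{1}{\left(-165 - -66\right) + 6164} = \frac{1}{\left(-165 + 66\right) + 6164} = \frac{1}{-99 + 6164} = \frac{1}{6065}$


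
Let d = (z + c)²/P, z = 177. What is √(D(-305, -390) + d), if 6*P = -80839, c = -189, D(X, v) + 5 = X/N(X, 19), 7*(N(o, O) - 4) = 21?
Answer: 2*I*√3889147232971/565873 ≈ 6.9701*I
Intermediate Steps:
N(o, O) = 7 (N(o, O) = 4 + (⅐)*21 = 4 + 3 = 7)
D(X, v) = -5 + X/7
P = -80839/6 (P = (⅙)*(-80839) = -80839/6 ≈ -13473.)
d = -864/80839 (d = (177 - 189)²/(-80839/6) = (-12)²*(-6/80839) = 144*(-6/80839) = -864/80839 ≈ -0.010688)
√(D(-305, -390) + d) = √((-5 + (⅐)*(-305)) - 864/80839) = √((-5 - 305/7) - 864/80839) = √(-340/7 - 864/80839) = √(-27491308/565873) = 2*I*√3889147232971/565873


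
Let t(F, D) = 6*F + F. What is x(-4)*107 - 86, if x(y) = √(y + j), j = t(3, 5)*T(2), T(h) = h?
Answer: -86 + 107*√38 ≈ 573.59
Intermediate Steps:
t(F, D) = 7*F
j = 42 (j = (7*3)*2 = 21*2 = 42)
x(y) = √(42 + y) (x(y) = √(y + 42) = √(42 + y))
x(-4)*107 - 86 = √(42 - 4)*107 - 86 = √38*107 - 86 = 107*√38 - 86 = -86 + 107*√38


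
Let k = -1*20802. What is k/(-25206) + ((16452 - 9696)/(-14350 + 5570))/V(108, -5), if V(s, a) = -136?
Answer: 1042064329/1254082520 ≈ 0.83094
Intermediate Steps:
k = -20802
k/(-25206) + ((16452 - 9696)/(-14350 + 5570))/V(108, -5) = -20802/(-25206) + ((16452 - 9696)/(-14350 + 5570))/(-136) = -20802*(-1/25206) + (6756/(-8780))*(-1/136) = 3467/4201 + (6756*(-1/8780))*(-1/136) = 3467/4201 - 1689/2195*(-1/136) = 3467/4201 + 1689/298520 = 1042064329/1254082520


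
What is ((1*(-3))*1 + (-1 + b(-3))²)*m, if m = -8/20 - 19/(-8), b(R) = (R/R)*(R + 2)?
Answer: 79/40 ≈ 1.9750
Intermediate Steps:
b(R) = 2 + R (b(R) = 1*(2 + R) = 2 + R)
m = 79/40 (m = -8*1/20 - 19*(-⅛) = -⅖ + 19/8 = 79/40 ≈ 1.9750)
((1*(-3))*1 + (-1 + b(-3))²)*m = ((1*(-3))*1 + (-1 + (2 - 3))²)*(79/40) = (-3*1 + (-1 - 1)²)*(79/40) = (-3 + (-2)²)*(79/40) = (-3 + 4)*(79/40) = 1*(79/40) = 79/40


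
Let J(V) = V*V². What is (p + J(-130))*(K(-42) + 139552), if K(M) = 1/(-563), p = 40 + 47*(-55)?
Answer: -172813356662375/563 ≈ -3.0695e+11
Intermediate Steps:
p = -2545 (p = 40 - 2585 = -2545)
K(M) = -1/563
J(V) = V³
(p + J(-130))*(K(-42) + 139552) = (-2545 + (-130)³)*(-1/563 + 139552) = (-2545 - 2197000)*(78567775/563) = -2199545*78567775/563 = -172813356662375/563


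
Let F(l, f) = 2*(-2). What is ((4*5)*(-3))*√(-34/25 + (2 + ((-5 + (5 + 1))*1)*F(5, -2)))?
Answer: -24*I*√21 ≈ -109.98*I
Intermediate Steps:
F(l, f) = -4
((4*5)*(-3))*√(-34/25 + (2 + ((-5 + (5 + 1))*1)*F(5, -2))) = ((4*5)*(-3))*√(-34/25 + (2 + ((-5 + (5 + 1))*1)*(-4))) = (20*(-3))*√(-34*1/25 + (2 + ((-5 + 6)*1)*(-4))) = -60*√(-34/25 + (2 + (1*1)*(-4))) = -60*√(-34/25 + (2 + 1*(-4))) = -60*√(-34/25 + (2 - 4)) = -60*√(-34/25 - 2) = -24*I*√21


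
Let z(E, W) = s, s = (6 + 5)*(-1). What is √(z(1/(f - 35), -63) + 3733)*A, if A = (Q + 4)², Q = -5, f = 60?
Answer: √3722 ≈ 61.008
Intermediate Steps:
A = 1 (A = (-5 + 4)² = (-1)² = 1)
s = -11 (s = 11*(-1) = -11)
z(E, W) = -11
√(z(1/(f - 35), -63) + 3733)*A = √(-11 + 3733)*1 = √3722*1 = √3722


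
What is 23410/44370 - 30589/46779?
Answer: -8737918/69186141 ≈ -0.12630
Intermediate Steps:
23410/44370 - 30589/46779 = 23410*(1/44370) - 30589*1/46779 = 2341/4437 - 30589/46779 = -8737918/69186141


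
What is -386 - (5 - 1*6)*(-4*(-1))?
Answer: -382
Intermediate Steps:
-386 - (5 - 1*6)*(-4*(-1)) = -386 - (5 - 6)*4 = -386 - (-1)*4 = -386 - 1*(-4) = -386 + 4 = -382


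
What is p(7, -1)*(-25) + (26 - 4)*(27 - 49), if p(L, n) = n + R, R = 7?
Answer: -634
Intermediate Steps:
p(L, n) = 7 + n (p(L, n) = n + 7 = 7 + n)
p(7, -1)*(-25) + (26 - 4)*(27 - 49) = (7 - 1)*(-25) + (26 - 4)*(27 - 49) = 6*(-25) + 22*(-22) = -150 - 484 = -634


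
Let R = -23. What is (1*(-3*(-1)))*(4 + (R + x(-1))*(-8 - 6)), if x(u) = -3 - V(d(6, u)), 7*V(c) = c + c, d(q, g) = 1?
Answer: 1116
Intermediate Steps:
V(c) = 2*c/7 (V(c) = (c + c)/7 = (2*c)/7 = 2*c/7)
x(u) = -23/7 (x(u) = -3 - 2/7 = -23/7)
(1*(-3*(-1)))*(4 + (R + x(-1))*(-8 - 6)) = (1*(-3*(-1)))*(4 + (-23 - 23/7)*(-8 - 6)) = (1*3)*(4 - 184/7*(-14)) = 3*(4 + 368) = 3*372 = 1116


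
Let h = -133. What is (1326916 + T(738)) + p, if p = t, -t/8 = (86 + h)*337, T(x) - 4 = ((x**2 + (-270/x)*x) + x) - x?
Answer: 1998006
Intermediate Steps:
T(x) = -266 + x**2 (T(x) = 4 + (((x**2 + (-270/x)*x) + x) - x) = 4 + (((x**2 - 270) + x) - x) = 4 + (((-270 + x**2) + x) - x) = 4 + ((-270 + x + x**2) - x) = 4 + (-270 + x**2) = -266 + x**2)
t = 126712 (t = -8*(86 - 133)*337 = -(-376)*337 = -8*(-15839) = 126712)
p = 126712
(1326916 + T(738)) + p = (1326916 + (-266 + 738**2)) + 126712 = (1326916 + (-266 + 544644)) + 126712 = (1326916 + 544378) + 126712 = 1871294 + 126712 = 1998006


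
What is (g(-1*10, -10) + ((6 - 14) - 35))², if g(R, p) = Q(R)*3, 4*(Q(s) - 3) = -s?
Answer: 2809/4 ≈ 702.25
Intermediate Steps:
Q(s) = 3 - s/4 (Q(s) = 3 + (-s)/4 = 3 - s/4)
g(R, p) = 9 - 3*R/4 (g(R, p) = (3 - R/4)*3 = 9 - 3*R/4)
(g(-1*10, -10) + ((6 - 14) - 35))² = ((9 - (-3)*10/4) + ((6 - 14) - 35))² = ((9 - ¾*(-10)) + (-8 - 35))² = ((9 + 15/2) - 43)² = (33/2 - 43)² = (-53/2)² = 2809/4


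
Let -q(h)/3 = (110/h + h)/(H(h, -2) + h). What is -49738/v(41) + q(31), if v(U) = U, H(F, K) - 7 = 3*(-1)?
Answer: -7728209/6355 ≈ -1216.1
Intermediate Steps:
H(F, K) = 4 (H(F, K) = 7 + 3*(-1) = 7 - 3 = 4)
q(h) = -3*(h + 110/h)/(4 + h) (q(h) = -3*(110/h + h)/(4 + h) = -3*(h + 110/h)/(4 + h))
-49738/v(41) + q(31) = -49738/41 + 3*(-110 - 1*31**2)/(31*(4 + 31)) = -49738*1/41 + 3*(1/31)*(-110 - 1*961)/35 = -49738/41 + 3*(1/31)*(1/35)*(-110 - 961) = -49738/41 + 3*(1/31)*(1/35)*(-1071) = -49738/41 - 459/155 = -7728209/6355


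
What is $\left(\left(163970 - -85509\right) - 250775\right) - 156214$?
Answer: $-157510$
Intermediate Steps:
$\left(\left(163970 - -85509\right) - 250775\right) - 156214 = \left(\left(163970 + 85509\right) - 250775\right) - 156214 = \left(249479 - 250775\right) - 156214 = -1296 - 156214 = -157510$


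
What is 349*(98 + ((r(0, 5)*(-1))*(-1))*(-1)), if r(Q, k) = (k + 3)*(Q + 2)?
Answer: 28618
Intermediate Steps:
r(Q, k) = (2 + Q)*(3 + k) (r(Q, k) = (3 + k)*(2 + Q) = (2 + Q)*(3 + k))
349*(98 + ((r(0, 5)*(-1))*(-1))*(-1)) = 349*(98 + (((6 + 2*5 + 3*0 + 0*5)*(-1))*(-1))*(-1)) = 349*(98 + (((6 + 10 + 0 + 0)*(-1))*(-1))*(-1)) = 349*(98 + ((16*(-1))*(-1))*(-1)) = 349*(98 - 16*(-1)*(-1)) = 349*(98 + 16*(-1)) = 349*(98 - 16) = 349*82 = 28618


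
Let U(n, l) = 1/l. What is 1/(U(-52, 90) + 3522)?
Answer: 90/316981 ≈ 0.00028393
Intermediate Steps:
1/(U(-52, 90) + 3522) = 1/(1/90 + 3522) = 1/(316981/90) = 90/316981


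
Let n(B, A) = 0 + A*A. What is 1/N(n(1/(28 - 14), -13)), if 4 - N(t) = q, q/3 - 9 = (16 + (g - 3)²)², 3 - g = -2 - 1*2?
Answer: -1/3095 ≈ -0.00032310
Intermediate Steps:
g = 7 (g = 3 - (-2 - 1*2) = 3 - (-2 - 2) = 3 - 1*(-4) = 3 + 4 = 7)
n(B, A) = A² (n(B, A) = 0 + A² = A²)
q = 3099 (q = 27 + 3*(16 + (7 - 3)²)² = 27 + 3*(16 + 4²)² = 27 + 3*(16 + 16)² = 27 + 3*32² = 27 + 3*1024 = 27 + 3072 = 3099)
N(t) = -3095 (N(t) = 4 - 1*3099 = 4 - 3099 = -3095)
1/N(n(1/(28 - 14), -13)) = 1/(-3095) = -1/3095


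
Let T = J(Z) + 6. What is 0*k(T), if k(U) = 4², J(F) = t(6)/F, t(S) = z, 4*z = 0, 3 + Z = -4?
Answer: 0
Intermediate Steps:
Z = -7 (Z = -3 - 4 = -7)
z = 0 (z = (¼)*0 = 0)
t(S) = 0
J(F) = 0 (J(F) = 0/F = 0)
T = 6 (T = 0 + 6 = 6)
k(U) = 16
0*k(T) = 0*16 = 0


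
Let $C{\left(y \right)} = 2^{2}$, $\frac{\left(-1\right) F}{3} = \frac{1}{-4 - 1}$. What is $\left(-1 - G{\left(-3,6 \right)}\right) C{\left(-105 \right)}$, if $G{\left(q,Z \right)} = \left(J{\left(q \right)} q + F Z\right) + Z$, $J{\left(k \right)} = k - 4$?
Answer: $- \frac{632}{5} \approx -126.4$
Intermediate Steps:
$J{\left(k \right)} = -4 + k$
$F = \frac{3}{5}$ ($F = - \frac{3}{-4 - 1} = - \frac{3}{-5} = \left(-3\right) \left(- \frac{1}{5}\right) = \frac{3}{5} \approx 0.6$)
$C{\left(y \right)} = 4$
$G{\left(q,Z \right)} = \frac{8 Z}{5} + q \left(-4 + q\right)$ ($G{\left(q,Z \right)} = \left(\left(-4 + q\right) q + \frac{3 Z}{5}\right) + Z = \left(q \left(-4 + q\right) + \frac{3 Z}{5}\right) + Z = \left(\frac{3 Z}{5} + q \left(-4 + q\right)\right) + Z = \frac{8 Z}{5} + q \left(-4 + q\right)$)
$\left(-1 - G{\left(-3,6 \right)}\right) C{\left(-105 \right)} = \left(-1 - \left(\frac{8}{5} \cdot 6 - 3 \left(-4 - 3\right)\right)\right) 4 = \left(-1 - \left(\frac{48}{5} - -21\right)\right) 4 = \left(-1 - \left(\frac{48}{5} + 21\right)\right) 4 = \left(-1 - \frac{153}{5}\right) 4 = \left(- \frac{158}{5}\right) 4 = - \frac{632}{5}$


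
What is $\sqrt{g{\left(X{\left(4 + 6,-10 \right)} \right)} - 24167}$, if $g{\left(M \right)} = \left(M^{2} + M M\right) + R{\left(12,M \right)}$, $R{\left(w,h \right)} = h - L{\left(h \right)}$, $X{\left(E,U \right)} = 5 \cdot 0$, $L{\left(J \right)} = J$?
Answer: $13 i \sqrt{143} \approx 155.46 i$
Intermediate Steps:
$X{\left(E,U \right)} = 0$
$R{\left(w,h \right)} = 0$ ($R{\left(w,h \right)} = h - h = 0$)
$g{\left(M \right)} = 2 M^{2}$ ($g{\left(M \right)} = \left(M^{2} + M M\right) + 0 = \left(M^{2} + M^{2}\right) + 0 = 2 M^{2} + 0 = 2 M^{2}$)
$\sqrt{g{\left(X{\left(4 + 6,-10 \right)} \right)} - 24167} = \sqrt{2 \cdot 0^{2} - 24167} = \sqrt{2 \cdot 0 - 24167} = \sqrt{0 - 24167} = \sqrt{-24167} = 13 i \sqrt{143}$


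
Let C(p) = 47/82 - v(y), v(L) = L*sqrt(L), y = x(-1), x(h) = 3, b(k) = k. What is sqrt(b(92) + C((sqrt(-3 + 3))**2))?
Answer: sqrt(622462 - 20172*sqrt(3))/82 ≈ 9.3476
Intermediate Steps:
y = 3
v(L) = L**(3/2)
C(p) = 47/82 - 3*sqrt(3) (C(p) = 47/82 - 3**(3/2) = 47*(1/82) - 3*sqrt(3) = 47/82 - 3*sqrt(3))
sqrt(b(92) + C((sqrt(-3 + 3))**2)) = sqrt(92 + (47/82 - 3*sqrt(3))) = sqrt(7591/82 - 3*sqrt(3))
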